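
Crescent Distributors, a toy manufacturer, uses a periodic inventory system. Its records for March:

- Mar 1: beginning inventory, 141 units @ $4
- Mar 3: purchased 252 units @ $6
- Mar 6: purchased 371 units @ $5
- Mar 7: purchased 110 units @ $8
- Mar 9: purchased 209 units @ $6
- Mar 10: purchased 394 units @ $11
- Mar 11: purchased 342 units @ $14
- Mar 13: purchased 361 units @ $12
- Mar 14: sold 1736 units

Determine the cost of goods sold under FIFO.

COGS = $14,025

Mar 14, 1736 sold [FIFO — oldest first]: 141 @ $4 + 252 @ $6 + 371 @ $5 + 110 @ $8 + 209 @ $6 + 394 @ $11 + 259 @ $14 = $14,025
Ending inventory: 83 @ $14 + 361 @ $12 = $5,494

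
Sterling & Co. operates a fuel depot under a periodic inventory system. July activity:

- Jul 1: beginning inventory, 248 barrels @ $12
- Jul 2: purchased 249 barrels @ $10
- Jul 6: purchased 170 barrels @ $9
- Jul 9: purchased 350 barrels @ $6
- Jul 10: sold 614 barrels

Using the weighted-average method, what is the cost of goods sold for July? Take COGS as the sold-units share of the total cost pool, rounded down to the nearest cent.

Jul 10, sell 614: 614/1017 × $9,096.00 → $5,491.58
Ending inventory (cost pool remaining) = $3,604.42
Check: goods available $9,096.00 = COGS $5,491.58 + ending $3,604.42

COGS = $5,491.58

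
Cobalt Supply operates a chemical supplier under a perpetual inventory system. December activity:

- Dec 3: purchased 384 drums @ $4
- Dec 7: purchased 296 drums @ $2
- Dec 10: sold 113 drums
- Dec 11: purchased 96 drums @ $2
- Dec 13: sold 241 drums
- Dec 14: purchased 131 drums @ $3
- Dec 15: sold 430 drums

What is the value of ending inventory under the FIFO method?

Dec 10, 113 sold [FIFO — oldest first]: 113 @ $4 = $452
Dec 13, 241 sold [FIFO — oldest first]: 241 @ $4 = $964
Dec 15, 430 sold [FIFO — oldest first]: 30 @ $4 + 296 @ $2 + 96 @ $2 + 8 @ $3 = $928
Total COGS = $452 + $964 + $928 = $2,344
Ending inventory: 123 @ $3 = $369

Ending inventory = $369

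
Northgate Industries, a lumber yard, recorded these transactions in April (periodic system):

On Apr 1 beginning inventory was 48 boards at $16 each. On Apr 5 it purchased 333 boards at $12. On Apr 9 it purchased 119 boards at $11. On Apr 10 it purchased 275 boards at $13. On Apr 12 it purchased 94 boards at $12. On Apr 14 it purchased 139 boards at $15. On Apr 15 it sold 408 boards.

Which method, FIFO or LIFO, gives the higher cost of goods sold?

LIFO

FIFO COGS: 48 @ $16 + 333 @ $12 + 27 @ $11 = $5,061
LIFO COGS: 139 @ $15 + 94 @ $12 + 175 @ $13 = $5,488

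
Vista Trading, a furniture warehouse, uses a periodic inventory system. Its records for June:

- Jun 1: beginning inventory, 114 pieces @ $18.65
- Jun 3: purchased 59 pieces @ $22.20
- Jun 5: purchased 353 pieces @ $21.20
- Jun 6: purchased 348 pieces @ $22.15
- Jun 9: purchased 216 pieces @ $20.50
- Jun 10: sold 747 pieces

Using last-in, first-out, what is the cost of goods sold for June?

Jun 10, 747 sold [LIFO — newest first]: 216 @ $20.50 + 348 @ $22.15 + 183 @ $21.20 = $16,015.80
Ending inventory: 114 @ $18.65 + 59 @ $22.20 + 170 @ $21.20 = $7,039.90
Check: goods available $23,055.70 = COGS $16,015.80 + ending $7,039.90

COGS = $16,015.80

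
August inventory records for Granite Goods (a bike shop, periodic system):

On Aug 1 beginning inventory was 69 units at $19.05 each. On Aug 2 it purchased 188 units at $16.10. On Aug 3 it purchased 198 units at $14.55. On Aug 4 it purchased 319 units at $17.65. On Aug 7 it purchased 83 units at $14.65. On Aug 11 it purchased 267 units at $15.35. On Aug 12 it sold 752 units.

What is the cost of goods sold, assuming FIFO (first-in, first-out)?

COGS = $12,464.20

Aug 12, 752 sold [FIFO — oldest first]: 69 @ $19.05 + 188 @ $16.10 + 198 @ $14.55 + 297 @ $17.65 = $12,464.20
Ending inventory: 22 @ $17.65 + 83 @ $14.65 + 267 @ $15.35 = $5,702.70
Check: goods available $18,166.90 = COGS $12,464.20 + ending $5,702.70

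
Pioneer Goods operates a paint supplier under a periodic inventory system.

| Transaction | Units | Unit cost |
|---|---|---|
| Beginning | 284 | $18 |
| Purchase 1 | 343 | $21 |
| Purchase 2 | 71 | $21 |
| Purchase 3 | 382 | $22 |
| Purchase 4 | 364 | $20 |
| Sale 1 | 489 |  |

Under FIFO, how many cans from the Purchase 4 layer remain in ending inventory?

364

Sale 1 (489) [FIFO — oldest first]: 284 @ $18 + 205 @ $21 = $9,417
Ending inventory: 138 @ $21 + 71 @ $21 + 382 @ $22 + 364 @ $20 = $20,073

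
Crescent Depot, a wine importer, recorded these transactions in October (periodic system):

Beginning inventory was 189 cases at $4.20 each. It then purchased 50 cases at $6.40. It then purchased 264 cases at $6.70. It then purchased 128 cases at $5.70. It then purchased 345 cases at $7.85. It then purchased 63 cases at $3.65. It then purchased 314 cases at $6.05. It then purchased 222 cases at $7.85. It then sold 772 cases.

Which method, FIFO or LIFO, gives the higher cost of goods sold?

FIFO COGS: 189 @ $4.20 + 50 @ $6.40 + 264 @ $6.70 + 128 @ $5.70 + 141 @ $7.85 = $4,719.05
LIFO COGS: 222 @ $7.85 + 314 @ $6.05 + 63 @ $3.65 + 173 @ $7.85 = $5,230.40

LIFO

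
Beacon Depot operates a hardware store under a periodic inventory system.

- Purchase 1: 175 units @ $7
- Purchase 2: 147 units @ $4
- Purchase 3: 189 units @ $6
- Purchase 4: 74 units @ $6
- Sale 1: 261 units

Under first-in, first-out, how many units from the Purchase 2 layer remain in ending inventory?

Sale 1 (261) [FIFO — oldest first]: 175 @ $7 + 86 @ $4 = $1,569
Ending inventory: 61 @ $4 + 189 @ $6 + 74 @ $6 = $1,822

61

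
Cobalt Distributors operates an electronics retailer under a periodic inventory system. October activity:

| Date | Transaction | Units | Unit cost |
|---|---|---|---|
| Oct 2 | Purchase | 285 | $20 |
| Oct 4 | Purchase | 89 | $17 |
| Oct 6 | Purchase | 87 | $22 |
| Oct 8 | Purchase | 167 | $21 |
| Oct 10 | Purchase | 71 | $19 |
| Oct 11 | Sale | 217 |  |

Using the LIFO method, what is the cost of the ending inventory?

Oct 11, 217 sold [LIFO — newest first]: 71 @ $19 + 146 @ $21 = $4,415
Ending inventory: 285 @ $20 + 89 @ $17 + 87 @ $22 + 21 @ $21 = $9,568

Ending inventory = $9,568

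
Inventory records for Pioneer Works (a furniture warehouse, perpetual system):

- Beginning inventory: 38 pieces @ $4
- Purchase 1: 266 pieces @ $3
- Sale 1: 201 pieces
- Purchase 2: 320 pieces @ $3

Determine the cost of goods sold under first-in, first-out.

COGS = $641

Sale 1 (201) [FIFO — oldest first]: 38 @ $4 + 163 @ $3 = $641
Ending inventory: 103 @ $3 + 320 @ $3 = $1,269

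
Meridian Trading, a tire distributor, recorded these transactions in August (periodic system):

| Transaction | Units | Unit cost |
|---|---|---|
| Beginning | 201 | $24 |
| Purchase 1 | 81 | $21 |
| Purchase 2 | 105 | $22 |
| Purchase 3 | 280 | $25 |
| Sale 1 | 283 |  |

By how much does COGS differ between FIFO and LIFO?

$519

FIFO COGS: 201 @ $24 + 81 @ $21 + 1 @ $22 = $6,547
LIFO COGS: 280 @ $25 + 3 @ $22 = $7,066
Difference = |$6,547 − $7,066| = $519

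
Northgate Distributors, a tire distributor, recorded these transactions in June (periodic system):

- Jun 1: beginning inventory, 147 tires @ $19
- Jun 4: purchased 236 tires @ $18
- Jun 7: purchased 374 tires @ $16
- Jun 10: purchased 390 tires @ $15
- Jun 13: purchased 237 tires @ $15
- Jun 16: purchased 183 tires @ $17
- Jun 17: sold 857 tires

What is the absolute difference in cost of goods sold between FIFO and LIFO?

$1,257

FIFO COGS: 147 @ $19 + 236 @ $18 + 374 @ $16 + 100 @ $15 = $14,525
LIFO COGS: 183 @ $17 + 237 @ $15 + 390 @ $15 + 47 @ $16 = $13,268
Difference = |$14,525 − $13,268| = $1,257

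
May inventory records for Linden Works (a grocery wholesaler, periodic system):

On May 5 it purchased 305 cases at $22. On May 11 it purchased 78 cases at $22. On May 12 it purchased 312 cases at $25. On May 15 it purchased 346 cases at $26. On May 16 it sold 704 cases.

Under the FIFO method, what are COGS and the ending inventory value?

May 16, 704 sold [FIFO — oldest first]: 305 @ $22 + 78 @ $22 + 312 @ $25 + 9 @ $26 = $16,460
Ending inventory: 337 @ $26 = $8,762

COGS = $16,460; ending inventory = $8,762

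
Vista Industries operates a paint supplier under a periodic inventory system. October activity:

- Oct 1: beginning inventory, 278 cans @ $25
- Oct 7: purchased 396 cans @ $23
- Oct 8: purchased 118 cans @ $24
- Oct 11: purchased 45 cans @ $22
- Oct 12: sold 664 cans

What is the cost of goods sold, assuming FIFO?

Oct 12, 664 sold [FIFO — oldest first]: 278 @ $25 + 386 @ $23 = $15,828
Ending inventory: 10 @ $23 + 118 @ $24 + 45 @ $22 = $4,052

COGS = $15,828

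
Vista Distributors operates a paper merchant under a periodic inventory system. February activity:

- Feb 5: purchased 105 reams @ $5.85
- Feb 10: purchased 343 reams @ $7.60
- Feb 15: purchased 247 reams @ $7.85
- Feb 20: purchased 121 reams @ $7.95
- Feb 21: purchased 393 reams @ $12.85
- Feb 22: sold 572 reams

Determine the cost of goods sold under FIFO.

Feb 22, 572 sold [FIFO — oldest first]: 105 @ $5.85 + 343 @ $7.60 + 124 @ $7.85 = $4,194.45
Ending inventory: 123 @ $7.85 + 121 @ $7.95 + 393 @ $12.85 = $6,977.55

COGS = $4,194.45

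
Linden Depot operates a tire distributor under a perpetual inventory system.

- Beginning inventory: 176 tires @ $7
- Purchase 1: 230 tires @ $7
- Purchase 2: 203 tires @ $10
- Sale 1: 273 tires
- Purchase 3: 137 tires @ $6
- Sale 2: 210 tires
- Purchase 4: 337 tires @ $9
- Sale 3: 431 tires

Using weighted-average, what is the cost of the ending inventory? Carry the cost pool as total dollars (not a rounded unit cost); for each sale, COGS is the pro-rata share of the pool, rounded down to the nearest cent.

Ending inventory = $1,404.01

After Beginning: 176 on hand, pool $1,232.00 (≈ $7.0000 each)
After Purchase 1: 406 on hand, pool $2,842.00 (≈ $7.0000 each)
After Purchase 2: 609 on hand, pool $4,872.00 (≈ $8.0000 each)
Sale 1, sell 273: 273/609 × $4,872.00 → $2,184.00
After Purchase 3: 473 on hand, pool $3,510.00 (≈ $7.4207 each)
Sale 2, sell 210: 210/473 × $3,510.00 → $1,558.35
After Purchase 4: 600 on hand, pool $4,984.65 (≈ $8.3078 each)
Sale 3, sell 431: 431/600 × $4,984.65 → $3,580.64
Total COGS = $2,184.00 + $1,558.35 + $3,580.64 = $7,322.99
Ending inventory (cost pool remaining) = $1,404.01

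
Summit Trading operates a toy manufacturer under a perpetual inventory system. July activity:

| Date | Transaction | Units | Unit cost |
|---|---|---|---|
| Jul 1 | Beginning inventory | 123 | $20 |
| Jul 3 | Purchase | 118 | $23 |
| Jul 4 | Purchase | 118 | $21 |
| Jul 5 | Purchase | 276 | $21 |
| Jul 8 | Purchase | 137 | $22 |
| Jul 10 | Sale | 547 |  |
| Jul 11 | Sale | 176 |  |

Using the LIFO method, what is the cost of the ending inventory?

Ending inventory = $980

Jul 10, 547 sold [LIFO — newest first]: 137 @ $22 + 276 @ $21 + 118 @ $21 + 16 @ $23 = $11,656
Jul 11, 176 sold [LIFO — newest first]: 102 @ $23 + 74 @ $20 = $3,826
Total COGS = $11,656 + $3,826 = $15,482
Ending inventory: 49 @ $20 = $980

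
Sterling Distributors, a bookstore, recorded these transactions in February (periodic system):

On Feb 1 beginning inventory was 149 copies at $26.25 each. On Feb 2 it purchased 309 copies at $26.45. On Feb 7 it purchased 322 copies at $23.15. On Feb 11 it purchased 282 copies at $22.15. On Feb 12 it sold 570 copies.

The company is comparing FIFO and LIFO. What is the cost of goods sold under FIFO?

FIFO COGS: 149 @ $26.25 + 309 @ $26.45 + 112 @ $23.15 = $14,677.10
LIFO COGS: 282 @ $22.15 + 288 @ $23.15 = $12,913.50

COGS = $14,677.10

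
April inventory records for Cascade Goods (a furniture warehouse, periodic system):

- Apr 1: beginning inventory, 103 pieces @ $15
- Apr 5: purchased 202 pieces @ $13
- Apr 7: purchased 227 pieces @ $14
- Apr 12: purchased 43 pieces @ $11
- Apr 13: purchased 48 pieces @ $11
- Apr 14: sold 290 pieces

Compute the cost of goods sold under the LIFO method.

COGS = $3,787

Apr 14, 290 sold [LIFO — newest first]: 48 @ $11 + 43 @ $11 + 199 @ $14 = $3,787
Ending inventory: 103 @ $15 + 202 @ $13 + 28 @ $14 = $4,563
Check: goods available $8,350 = COGS $3,787 + ending $4,563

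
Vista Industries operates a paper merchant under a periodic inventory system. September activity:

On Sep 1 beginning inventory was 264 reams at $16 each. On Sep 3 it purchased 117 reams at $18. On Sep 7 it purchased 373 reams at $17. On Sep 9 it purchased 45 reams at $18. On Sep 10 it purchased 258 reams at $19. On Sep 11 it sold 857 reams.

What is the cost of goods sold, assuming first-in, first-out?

Sep 11, 857 sold [FIFO — oldest first]: 264 @ $16 + 117 @ $18 + 373 @ $17 + 45 @ $18 + 58 @ $19 = $14,583
Ending inventory: 200 @ $19 = $3,800

COGS = $14,583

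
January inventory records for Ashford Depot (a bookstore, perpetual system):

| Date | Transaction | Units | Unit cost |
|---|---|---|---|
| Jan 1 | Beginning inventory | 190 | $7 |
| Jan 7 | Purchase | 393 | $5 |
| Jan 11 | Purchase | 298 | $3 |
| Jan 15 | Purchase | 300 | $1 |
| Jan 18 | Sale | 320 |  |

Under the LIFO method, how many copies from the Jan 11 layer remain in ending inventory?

278

Jan 18, 320 sold [LIFO — newest first]: 300 @ $1 + 20 @ $3 = $360
Ending inventory: 190 @ $7 + 393 @ $5 + 278 @ $3 = $4,129
Check: goods available $4,489 = COGS $360 + ending $4,129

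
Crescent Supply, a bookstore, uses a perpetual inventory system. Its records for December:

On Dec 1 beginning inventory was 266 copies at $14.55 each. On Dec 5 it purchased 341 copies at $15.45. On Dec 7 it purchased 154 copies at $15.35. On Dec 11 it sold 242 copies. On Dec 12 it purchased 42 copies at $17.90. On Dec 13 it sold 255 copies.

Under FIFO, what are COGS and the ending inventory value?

Dec 11, 242 sold [FIFO — oldest first]: 242 @ $14.55 = $3,521.10
Dec 13, 255 sold [FIFO — oldest first]: 24 @ $14.55 + 231 @ $15.45 = $3,918.15
Total COGS = $3,521.10 + $3,918.15 = $7,439.25
Ending inventory: 110 @ $15.45 + 154 @ $15.35 + 42 @ $17.90 = $4,815.20

COGS = $7,439.25; ending inventory = $4,815.20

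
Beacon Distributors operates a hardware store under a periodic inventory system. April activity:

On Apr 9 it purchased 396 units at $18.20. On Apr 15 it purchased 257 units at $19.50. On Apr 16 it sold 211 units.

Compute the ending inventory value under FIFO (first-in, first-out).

Apr 16, 211 sold [FIFO — oldest first]: 211 @ $18.20 = $3,840.20
Ending inventory: 185 @ $18.20 + 257 @ $19.50 = $8,378.50

Ending inventory = $8,378.50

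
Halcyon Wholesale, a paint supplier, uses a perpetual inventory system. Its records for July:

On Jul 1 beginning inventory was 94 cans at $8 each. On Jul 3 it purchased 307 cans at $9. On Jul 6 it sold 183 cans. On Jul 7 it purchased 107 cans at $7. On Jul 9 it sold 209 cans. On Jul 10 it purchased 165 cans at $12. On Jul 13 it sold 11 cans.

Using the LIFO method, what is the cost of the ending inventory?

Ending inventory = $2,798

Jul 6, 183 sold [LIFO — newest first]: 183 @ $9 = $1,647
Jul 9, 209 sold [LIFO — newest first]: 107 @ $7 + 102 @ $9 = $1,667
Jul 13, 11 sold [LIFO — newest first]: 11 @ $12 = $132
Total COGS = $1,647 + $1,667 + $132 = $3,446
Ending inventory: 94 @ $8 + 22 @ $9 + 154 @ $12 = $2,798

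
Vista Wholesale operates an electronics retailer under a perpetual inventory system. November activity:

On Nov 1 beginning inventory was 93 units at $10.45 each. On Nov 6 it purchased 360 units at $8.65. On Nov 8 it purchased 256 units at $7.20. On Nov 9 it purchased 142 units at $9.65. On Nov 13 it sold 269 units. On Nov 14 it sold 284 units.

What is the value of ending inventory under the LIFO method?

Ending inventory = $2,745.10

Nov 13, 269 sold [LIFO — newest first]: 142 @ $9.65 + 127 @ $7.20 = $2,284.70
Nov 14, 284 sold [LIFO — newest first]: 129 @ $7.20 + 155 @ $8.65 = $2,269.55
Total COGS = $2,284.70 + $2,269.55 = $4,554.25
Ending inventory: 93 @ $10.45 + 205 @ $8.65 = $2,745.10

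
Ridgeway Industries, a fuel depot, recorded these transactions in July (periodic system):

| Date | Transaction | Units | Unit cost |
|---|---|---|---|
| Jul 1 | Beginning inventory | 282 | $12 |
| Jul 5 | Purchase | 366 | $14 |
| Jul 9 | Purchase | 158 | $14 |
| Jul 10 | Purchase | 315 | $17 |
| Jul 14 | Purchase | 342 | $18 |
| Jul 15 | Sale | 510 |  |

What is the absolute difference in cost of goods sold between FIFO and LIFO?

$2,436

FIFO COGS: 282 @ $12 + 228 @ $14 = $6,576
LIFO COGS: 342 @ $18 + 168 @ $17 = $9,012
Difference = |$6,576 − $9,012| = $2,436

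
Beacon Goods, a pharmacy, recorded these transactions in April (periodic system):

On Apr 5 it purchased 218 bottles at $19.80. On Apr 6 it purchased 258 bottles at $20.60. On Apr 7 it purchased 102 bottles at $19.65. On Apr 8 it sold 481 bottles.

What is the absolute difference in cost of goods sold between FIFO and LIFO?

FIFO COGS: 218 @ $19.80 + 258 @ $20.60 + 5 @ $19.65 = $9,729.45
LIFO COGS: 102 @ $19.65 + 258 @ $20.60 + 121 @ $19.80 = $9,714.90
Difference = |$9,729.45 − $9,714.90| = $14.55

$14.55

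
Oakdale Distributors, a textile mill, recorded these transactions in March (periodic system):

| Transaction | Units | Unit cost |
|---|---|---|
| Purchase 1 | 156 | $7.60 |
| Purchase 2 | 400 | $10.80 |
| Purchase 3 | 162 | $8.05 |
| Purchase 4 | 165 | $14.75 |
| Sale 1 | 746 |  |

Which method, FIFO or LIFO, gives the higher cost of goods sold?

FIFO COGS: 156 @ $7.60 + 400 @ $10.80 + 162 @ $8.05 + 28 @ $14.75 = $7,222.70
LIFO COGS: 165 @ $14.75 + 162 @ $8.05 + 400 @ $10.80 + 19 @ $7.60 = $8,202.25

LIFO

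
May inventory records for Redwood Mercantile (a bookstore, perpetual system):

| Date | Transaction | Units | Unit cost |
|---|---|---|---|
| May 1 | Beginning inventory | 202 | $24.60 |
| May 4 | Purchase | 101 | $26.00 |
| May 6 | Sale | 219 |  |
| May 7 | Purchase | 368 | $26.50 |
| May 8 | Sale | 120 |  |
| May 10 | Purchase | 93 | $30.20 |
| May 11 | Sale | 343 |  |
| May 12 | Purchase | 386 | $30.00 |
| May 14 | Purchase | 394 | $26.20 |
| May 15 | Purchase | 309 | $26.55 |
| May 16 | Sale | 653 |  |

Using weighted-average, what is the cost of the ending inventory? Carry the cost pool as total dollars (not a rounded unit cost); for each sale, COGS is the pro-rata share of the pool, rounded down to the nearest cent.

After May 1: 202 on hand, pool $4,969.20 (≈ $24.6000 each)
After May 4: 303 on hand, pool $7,595.20 (≈ $25.0667 each)
May 6, sell 219: 219/303 × $7,595.20 → $5,489.60
After May 7: 452 on hand, pool $11,857.60 (≈ $26.2336 each)
May 8, sell 120: 120/452 × $11,857.60 → $3,148.03
After May 10: 425 on hand, pool $11,518.17 (≈ $27.1016 each)
May 11, sell 343: 343/425 × $11,518.17 → $9,295.84
After May 12: 468 on hand, pool $13,802.33 (≈ $29.4922 each)
After May 14: 862 on hand, pool $24,125.13 (≈ $27.9874 each)
After May 15: 1171 on hand, pool $32,329.08 (≈ $27.6081 each)
May 16, sell 653: 653/1171 × $32,329.08 → $18,028.08
Total COGS = $5,489.60 + $3,148.03 + $9,295.84 + $18,028.08 = $35,961.55
Ending inventory (cost pool remaining) = $14,301.00

Ending inventory = $14,301.00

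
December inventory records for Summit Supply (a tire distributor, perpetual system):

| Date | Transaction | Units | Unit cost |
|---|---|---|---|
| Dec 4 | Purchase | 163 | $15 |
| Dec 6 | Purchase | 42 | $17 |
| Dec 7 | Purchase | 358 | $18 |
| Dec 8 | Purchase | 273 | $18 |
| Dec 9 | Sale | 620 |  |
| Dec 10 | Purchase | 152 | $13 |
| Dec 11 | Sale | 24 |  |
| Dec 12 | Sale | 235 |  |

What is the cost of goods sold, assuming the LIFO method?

COGS = $14,858

Dec 9, 620 sold [LIFO — newest first]: 273 @ $18 + 347 @ $18 = $11,160
Dec 11, 24 sold [LIFO — newest first]: 24 @ $13 = $312
Dec 12, 235 sold [LIFO — newest first]: 128 @ $13 + 11 @ $18 + 42 @ $17 + 54 @ $15 = $3,386
Total COGS = $11,160 + $312 + $3,386 = $14,858
Ending inventory: 109 @ $15 = $1,635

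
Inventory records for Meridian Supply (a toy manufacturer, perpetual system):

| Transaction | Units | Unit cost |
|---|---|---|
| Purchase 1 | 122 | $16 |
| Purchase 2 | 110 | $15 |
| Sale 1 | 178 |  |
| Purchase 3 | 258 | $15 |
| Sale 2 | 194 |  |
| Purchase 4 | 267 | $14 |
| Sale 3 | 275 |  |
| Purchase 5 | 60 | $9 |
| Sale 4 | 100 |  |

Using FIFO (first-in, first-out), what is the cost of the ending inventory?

Sale 1 (178) [FIFO — oldest first]: 122 @ $16 + 56 @ $15 = $2,792
Sale 2 (194) [FIFO — oldest first]: 54 @ $15 + 140 @ $15 = $2,910
Sale 3 (275) [FIFO — oldest first]: 118 @ $15 + 157 @ $14 = $3,968
Sale 4 (100) [FIFO — oldest first]: 100 @ $14 = $1,400
Total COGS = $2,792 + $2,910 + $3,968 + $1,400 = $11,070
Ending inventory: 10 @ $14 + 60 @ $9 = $680

Ending inventory = $680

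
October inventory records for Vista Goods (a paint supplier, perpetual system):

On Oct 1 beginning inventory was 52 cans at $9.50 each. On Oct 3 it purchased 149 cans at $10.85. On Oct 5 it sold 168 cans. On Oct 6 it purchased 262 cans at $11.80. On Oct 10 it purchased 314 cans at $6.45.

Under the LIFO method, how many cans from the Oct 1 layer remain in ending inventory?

33

Oct 5, 168 sold [LIFO — newest first]: 149 @ $10.85 + 19 @ $9.50 = $1,797.15
Ending inventory: 33 @ $9.50 + 262 @ $11.80 + 314 @ $6.45 = $5,430.40
Check: goods available $7,227.55 = COGS $1,797.15 + ending $5,430.40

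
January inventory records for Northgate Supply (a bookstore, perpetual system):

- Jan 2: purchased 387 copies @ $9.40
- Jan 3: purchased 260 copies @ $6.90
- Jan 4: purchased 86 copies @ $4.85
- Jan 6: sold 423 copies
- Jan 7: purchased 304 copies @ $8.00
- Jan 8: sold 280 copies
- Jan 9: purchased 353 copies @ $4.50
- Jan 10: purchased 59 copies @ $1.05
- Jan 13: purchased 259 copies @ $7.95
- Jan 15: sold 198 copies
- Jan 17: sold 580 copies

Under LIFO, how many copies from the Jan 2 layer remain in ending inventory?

227

Jan 6, 423 sold [LIFO — newest first]: 86 @ $4.85 + 260 @ $6.90 + 77 @ $9.40 = $2,934.90
Jan 8, 280 sold [LIFO — newest first]: 280 @ $8.00 = $2,240.00
Jan 15, 198 sold [LIFO — newest first]: 198 @ $7.95 = $1,574.10
Jan 17, 580 sold [LIFO — newest first]: 61 @ $7.95 + 59 @ $1.05 + 353 @ $4.50 + 24 @ $8.00 + 83 @ $9.40 = $3,107.60
Total COGS = $2,934.90 + $2,240.00 + $1,574.10 + $3,107.60 = $9,856.60
Ending inventory: 227 @ $9.40 = $2,133.80
Check: goods available $11,990.40 = COGS $9,856.60 + ending $2,133.80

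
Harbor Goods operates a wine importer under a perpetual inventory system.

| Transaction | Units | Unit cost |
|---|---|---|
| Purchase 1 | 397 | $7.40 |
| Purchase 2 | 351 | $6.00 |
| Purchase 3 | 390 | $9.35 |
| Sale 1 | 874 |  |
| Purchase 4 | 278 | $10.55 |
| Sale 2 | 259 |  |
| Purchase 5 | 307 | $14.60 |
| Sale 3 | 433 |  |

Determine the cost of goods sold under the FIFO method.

Sale 1 (874) [FIFO — oldest first]: 397 @ $7.40 + 351 @ $6.00 + 126 @ $9.35 = $6,221.90
Sale 2 (259) [FIFO — oldest first]: 259 @ $9.35 = $2,421.65
Sale 3 (433) [FIFO — oldest first]: 5 @ $9.35 + 278 @ $10.55 + 150 @ $14.60 = $5,169.65
Total COGS = $6,221.90 + $2,421.65 + $5,169.65 = $13,813.20
Ending inventory: 157 @ $14.60 = $2,292.20
Check: goods available $16,105.40 = COGS $13,813.20 + ending $2,292.20

COGS = $13,813.20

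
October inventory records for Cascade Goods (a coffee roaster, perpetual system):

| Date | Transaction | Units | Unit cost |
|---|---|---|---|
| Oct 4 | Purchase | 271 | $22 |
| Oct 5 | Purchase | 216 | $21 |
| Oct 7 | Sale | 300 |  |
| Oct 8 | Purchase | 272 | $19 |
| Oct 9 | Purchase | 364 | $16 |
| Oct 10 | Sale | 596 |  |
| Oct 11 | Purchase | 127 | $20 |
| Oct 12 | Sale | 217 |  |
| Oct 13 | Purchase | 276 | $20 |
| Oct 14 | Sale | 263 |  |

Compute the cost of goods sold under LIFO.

Oct 7, 300 sold [LIFO — newest first]: 216 @ $21 + 84 @ $22 = $6,384
Oct 10, 596 sold [LIFO — newest first]: 364 @ $16 + 232 @ $19 = $10,232
Oct 12, 217 sold [LIFO — newest first]: 127 @ $20 + 40 @ $19 + 50 @ $22 = $4,400
Oct 14, 263 sold [LIFO — newest first]: 263 @ $20 = $5,260
Total COGS = $6,384 + $10,232 + $4,400 + $5,260 = $26,276
Ending inventory: 137 @ $22 + 13 @ $20 = $3,274
Check: goods available $29,550 = COGS $26,276 + ending $3,274

COGS = $26,276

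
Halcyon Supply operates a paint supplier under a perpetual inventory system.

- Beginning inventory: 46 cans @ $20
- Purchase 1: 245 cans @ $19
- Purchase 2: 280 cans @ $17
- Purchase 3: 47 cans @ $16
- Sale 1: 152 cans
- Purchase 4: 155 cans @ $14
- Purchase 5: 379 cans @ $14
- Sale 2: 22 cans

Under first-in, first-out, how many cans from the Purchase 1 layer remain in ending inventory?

117

Sale 1 (152) [FIFO — oldest first]: 46 @ $20 + 106 @ $19 = $2,934
Sale 2 (22) [FIFO — oldest first]: 22 @ $19 = $418
Total COGS = $2,934 + $418 = $3,352
Ending inventory: 117 @ $19 + 280 @ $17 + 47 @ $16 + 155 @ $14 + 379 @ $14 = $15,211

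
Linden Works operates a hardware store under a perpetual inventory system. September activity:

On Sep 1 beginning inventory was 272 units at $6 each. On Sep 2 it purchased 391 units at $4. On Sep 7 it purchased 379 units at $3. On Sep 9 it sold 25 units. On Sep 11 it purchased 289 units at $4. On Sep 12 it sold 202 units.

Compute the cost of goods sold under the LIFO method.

Sep 9, 25 sold [LIFO — newest first]: 25 @ $3 = $75
Sep 12, 202 sold [LIFO — newest first]: 202 @ $4 = $808
Total COGS = $75 + $808 = $883
Ending inventory: 272 @ $6 + 391 @ $4 + 354 @ $3 + 87 @ $4 = $4,606

COGS = $883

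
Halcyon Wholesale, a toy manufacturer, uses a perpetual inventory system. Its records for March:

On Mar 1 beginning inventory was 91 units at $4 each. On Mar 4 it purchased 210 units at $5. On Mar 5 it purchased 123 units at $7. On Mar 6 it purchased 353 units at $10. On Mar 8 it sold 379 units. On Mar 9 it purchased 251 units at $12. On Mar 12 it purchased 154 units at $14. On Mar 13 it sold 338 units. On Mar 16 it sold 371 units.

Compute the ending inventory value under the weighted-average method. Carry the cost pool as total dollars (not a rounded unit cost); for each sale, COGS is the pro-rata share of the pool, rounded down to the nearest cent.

Ending inventory = $953.06

After Mar 1: 91 on hand, pool $364.00 (≈ $4.0000 each)
After Mar 4: 301 on hand, pool $1,414.00 (≈ $4.6977 each)
After Mar 5: 424 on hand, pool $2,275.00 (≈ $5.3656 each)
After Mar 6: 777 on hand, pool $5,805.00 (≈ $7.4710 each)
Mar 8, sell 379: 379/777 × $5,805.00 → $2,831.52
After Mar 9: 649 on hand, pool $5,985.48 (≈ $9.2226 each)
After Mar 12: 803 on hand, pool $8,141.48 (≈ $10.1388 each)
Mar 13, sell 338: 338/803 × $8,141.48 → $3,426.92
Mar 16, sell 371: 371/465 × $4,714.56 → $3,761.50
Total COGS = $2,831.52 + $3,426.92 + $3,761.50 = $10,019.94
Ending inventory (cost pool remaining) = $953.06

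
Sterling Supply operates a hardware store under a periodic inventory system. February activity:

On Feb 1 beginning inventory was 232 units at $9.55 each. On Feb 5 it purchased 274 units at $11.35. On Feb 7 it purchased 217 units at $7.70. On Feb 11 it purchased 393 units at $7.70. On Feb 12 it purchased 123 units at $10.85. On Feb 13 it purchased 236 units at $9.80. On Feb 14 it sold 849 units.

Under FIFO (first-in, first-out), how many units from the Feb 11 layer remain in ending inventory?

267

Feb 14, 849 sold [FIFO — oldest first]: 232 @ $9.55 + 274 @ $11.35 + 217 @ $7.70 + 126 @ $7.70 = $7,966.60
Ending inventory: 267 @ $7.70 + 123 @ $10.85 + 236 @ $9.80 = $5,703.25
Check: goods available $13,669.85 = COGS $7,966.60 + ending $5,703.25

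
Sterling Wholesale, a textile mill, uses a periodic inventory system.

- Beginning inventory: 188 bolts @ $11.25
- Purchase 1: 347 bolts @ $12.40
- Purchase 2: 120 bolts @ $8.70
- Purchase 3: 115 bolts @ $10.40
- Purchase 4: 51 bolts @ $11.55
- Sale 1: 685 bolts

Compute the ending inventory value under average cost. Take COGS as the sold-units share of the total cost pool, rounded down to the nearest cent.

Sale 1, sell 685: 685/821 × $9,246.85 → $7,715.09
Ending inventory (cost pool remaining) = $1,531.76
Check: goods available $9,246.85 = COGS $7,715.09 + ending $1,531.76

Ending inventory = $1,531.76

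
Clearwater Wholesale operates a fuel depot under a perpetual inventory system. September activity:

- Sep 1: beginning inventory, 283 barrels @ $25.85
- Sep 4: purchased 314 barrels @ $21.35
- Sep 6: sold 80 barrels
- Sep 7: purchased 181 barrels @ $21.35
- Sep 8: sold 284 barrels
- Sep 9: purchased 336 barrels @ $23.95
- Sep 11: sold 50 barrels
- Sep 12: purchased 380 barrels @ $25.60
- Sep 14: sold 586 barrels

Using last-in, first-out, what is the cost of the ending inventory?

Sep 6, 80 sold [LIFO — newest first]: 80 @ $21.35 = $1,708.00
Sep 8, 284 sold [LIFO — newest first]: 181 @ $21.35 + 103 @ $21.35 = $6,063.40
Sep 11, 50 sold [LIFO — newest first]: 50 @ $23.95 = $1,197.50
Sep 14, 586 sold [LIFO — newest first]: 380 @ $25.60 + 206 @ $23.95 = $14,661.70
Total COGS = $1,708.00 + $6,063.40 + $1,197.50 + $14,661.70 = $23,630.60
Ending inventory: 283 @ $25.85 + 131 @ $21.35 + 80 @ $23.95 = $12,028.40

Ending inventory = $12,028.40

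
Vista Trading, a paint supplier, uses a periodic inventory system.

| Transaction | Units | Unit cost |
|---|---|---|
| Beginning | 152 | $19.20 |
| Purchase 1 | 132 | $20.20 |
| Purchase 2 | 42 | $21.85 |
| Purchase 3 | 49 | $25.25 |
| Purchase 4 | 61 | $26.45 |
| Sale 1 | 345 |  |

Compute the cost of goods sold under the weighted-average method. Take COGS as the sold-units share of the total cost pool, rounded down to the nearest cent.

Sale 1, sell 345: 345/436 × $9,353.20 → $7,401.04
Ending inventory (cost pool remaining) = $1,952.16
Check: goods available $9,353.20 = COGS $7,401.04 + ending $1,952.16

COGS = $7,401.04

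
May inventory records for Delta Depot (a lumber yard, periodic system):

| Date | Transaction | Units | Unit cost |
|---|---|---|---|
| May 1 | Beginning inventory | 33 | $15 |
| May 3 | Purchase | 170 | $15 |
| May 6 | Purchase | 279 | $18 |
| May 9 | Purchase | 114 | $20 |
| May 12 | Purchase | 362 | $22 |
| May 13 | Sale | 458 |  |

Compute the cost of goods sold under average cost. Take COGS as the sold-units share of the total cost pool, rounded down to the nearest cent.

COGS = $8,754.11

May 13, sell 458: 458/958 × $18,311.00 → $8,754.11
Ending inventory (cost pool remaining) = $9,556.89
Check: goods available $18,311.00 = COGS $8,754.11 + ending $9,556.89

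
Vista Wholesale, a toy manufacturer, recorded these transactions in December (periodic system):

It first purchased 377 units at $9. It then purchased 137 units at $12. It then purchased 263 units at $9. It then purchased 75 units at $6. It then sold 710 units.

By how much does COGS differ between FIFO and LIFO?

$225

FIFO COGS: 377 @ $9 + 137 @ $12 + 196 @ $9 = $6,801
LIFO COGS: 75 @ $6 + 263 @ $9 + 137 @ $12 + 235 @ $9 = $6,576
Difference = |$6,801 − $6,576| = $225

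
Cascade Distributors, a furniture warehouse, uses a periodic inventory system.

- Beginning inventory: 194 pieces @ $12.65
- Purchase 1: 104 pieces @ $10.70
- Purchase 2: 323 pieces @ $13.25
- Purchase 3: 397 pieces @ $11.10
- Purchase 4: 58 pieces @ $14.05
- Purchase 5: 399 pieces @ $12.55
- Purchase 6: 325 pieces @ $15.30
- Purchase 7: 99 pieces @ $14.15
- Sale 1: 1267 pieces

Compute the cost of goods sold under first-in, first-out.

COGS = $15,465.30

Sale 1 (1267) [FIFO — oldest first]: 194 @ $12.65 + 104 @ $10.70 + 323 @ $13.25 + 397 @ $11.10 + 58 @ $14.05 + 191 @ $12.55 = $15,465.30
Ending inventory: 208 @ $12.55 + 325 @ $15.30 + 99 @ $14.15 = $8,983.75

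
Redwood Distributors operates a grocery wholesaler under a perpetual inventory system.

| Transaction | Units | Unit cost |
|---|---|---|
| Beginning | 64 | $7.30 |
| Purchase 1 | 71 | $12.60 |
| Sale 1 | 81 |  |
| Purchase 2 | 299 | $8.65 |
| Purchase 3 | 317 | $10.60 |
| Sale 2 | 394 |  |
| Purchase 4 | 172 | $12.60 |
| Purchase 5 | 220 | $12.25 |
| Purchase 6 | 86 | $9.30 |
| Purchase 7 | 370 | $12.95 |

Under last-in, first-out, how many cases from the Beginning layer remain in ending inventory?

54

Sale 1 (81) [LIFO — newest first]: 71 @ $12.60 + 10 @ $7.30 = $967.60
Sale 2 (394) [LIFO — newest first]: 317 @ $10.60 + 77 @ $8.65 = $4,026.25
Total COGS = $967.60 + $4,026.25 = $4,993.85
Ending inventory: 54 @ $7.30 + 222 @ $8.65 + 172 @ $12.60 + 220 @ $12.25 + 86 @ $9.30 + 370 @ $12.95 = $12,768.00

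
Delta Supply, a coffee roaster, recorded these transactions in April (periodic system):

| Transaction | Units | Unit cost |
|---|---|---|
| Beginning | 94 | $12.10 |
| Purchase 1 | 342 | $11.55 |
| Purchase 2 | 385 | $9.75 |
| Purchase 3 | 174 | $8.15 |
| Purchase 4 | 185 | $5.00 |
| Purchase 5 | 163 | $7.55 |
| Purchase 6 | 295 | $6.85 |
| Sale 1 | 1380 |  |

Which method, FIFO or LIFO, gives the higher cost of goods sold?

FIFO

FIFO COGS: 94 @ $12.10 + 342 @ $11.55 + 385 @ $9.75 + 174 @ $8.15 + 185 @ $5.00 + 163 @ $7.55 + 37 @ $6.85 = $12,668.45
LIFO COGS: 295 @ $6.85 + 163 @ $7.55 + 185 @ $5.00 + 174 @ $8.15 + 385 @ $9.75 + 178 @ $11.55 = $11,404.15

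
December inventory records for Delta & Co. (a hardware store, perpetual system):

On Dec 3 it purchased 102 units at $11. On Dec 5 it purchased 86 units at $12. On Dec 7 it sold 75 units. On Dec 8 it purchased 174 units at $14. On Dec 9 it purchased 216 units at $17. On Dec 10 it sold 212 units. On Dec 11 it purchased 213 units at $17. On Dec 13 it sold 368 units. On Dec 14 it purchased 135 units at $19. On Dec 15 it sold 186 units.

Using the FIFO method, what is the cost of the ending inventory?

Dec 7, 75 sold [FIFO — oldest first]: 75 @ $11 = $825
Dec 10, 212 sold [FIFO — oldest first]: 27 @ $11 + 86 @ $12 + 99 @ $14 = $2,715
Dec 13, 368 sold [FIFO — oldest first]: 75 @ $14 + 216 @ $17 + 77 @ $17 = $6,031
Dec 15, 186 sold [FIFO — oldest first]: 136 @ $17 + 50 @ $19 = $3,262
Total COGS = $825 + $2,715 + $6,031 + $3,262 = $12,833
Ending inventory: 85 @ $19 = $1,615

Ending inventory = $1,615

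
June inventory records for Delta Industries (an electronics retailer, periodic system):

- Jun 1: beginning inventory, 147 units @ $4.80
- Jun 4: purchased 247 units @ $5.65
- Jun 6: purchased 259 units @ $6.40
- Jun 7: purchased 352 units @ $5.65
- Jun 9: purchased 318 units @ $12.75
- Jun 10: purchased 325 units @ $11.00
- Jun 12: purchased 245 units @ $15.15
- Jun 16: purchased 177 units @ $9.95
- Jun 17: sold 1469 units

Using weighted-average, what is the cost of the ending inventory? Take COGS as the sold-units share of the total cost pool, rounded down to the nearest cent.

Jun 17, sell 1469: 1469/2070 × $18,849.95 → $13,377.09
Ending inventory (cost pool remaining) = $5,472.86
Check: goods available $18,849.95 = COGS $13,377.09 + ending $5,472.86

Ending inventory = $5,472.86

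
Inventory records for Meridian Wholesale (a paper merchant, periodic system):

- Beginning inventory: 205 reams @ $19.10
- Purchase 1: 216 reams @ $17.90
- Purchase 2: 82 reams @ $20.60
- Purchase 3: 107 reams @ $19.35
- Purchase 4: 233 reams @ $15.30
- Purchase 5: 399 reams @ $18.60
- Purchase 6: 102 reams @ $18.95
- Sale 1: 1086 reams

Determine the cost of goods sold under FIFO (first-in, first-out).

COGS = $19,626.25

Sale 1 (1086) [FIFO — oldest first]: 205 @ $19.10 + 216 @ $17.90 + 82 @ $20.60 + 107 @ $19.35 + 233 @ $15.30 + 243 @ $18.60 = $19,626.25
Ending inventory: 156 @ $18.60 + 102 @ $18.95 = $4,834.50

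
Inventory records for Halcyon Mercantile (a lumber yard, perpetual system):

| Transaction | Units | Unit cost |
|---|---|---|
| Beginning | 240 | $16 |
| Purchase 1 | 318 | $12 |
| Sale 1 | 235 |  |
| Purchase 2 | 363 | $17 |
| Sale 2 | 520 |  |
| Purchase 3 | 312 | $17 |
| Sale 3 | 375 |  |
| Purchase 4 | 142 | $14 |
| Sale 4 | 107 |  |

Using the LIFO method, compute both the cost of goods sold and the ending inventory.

COGS = $18,981; ending inventory = $2,138

Sale 1 (235) [LIFO — newest first]: 235 @ $12 = $2,820
Sale 2 (520) [LIFO — newest first]: 363 @ $17 + 83 @ $12 + 74 @ $16 = $8,351
Sale 3 (375) [LIFO — newest first]: 312 @ $17 + 63 @ $16 = $6,312
Sale 4 (107) [LIFO — newest first]: 107 @ $14 = $1,498
Total COGS = $2,820 + $8,351 + $6,312 + $1,498 = $18,981
Ending inventory: 103 @ $16 + 35 @ $14 = $2,138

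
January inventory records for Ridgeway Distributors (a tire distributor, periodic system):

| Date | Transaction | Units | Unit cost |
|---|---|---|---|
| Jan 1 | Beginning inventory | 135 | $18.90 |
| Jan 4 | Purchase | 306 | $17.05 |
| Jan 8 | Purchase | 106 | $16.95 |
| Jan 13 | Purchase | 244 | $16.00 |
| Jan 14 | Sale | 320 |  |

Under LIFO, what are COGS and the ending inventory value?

COGS = $5,192.20; ending inventory = $8,277.30

Jan 14, 320 sold [LIFO — newest first]: 244 @ $16.00 + 76 @ $16.95 = $5,192.20
Ending inventory: 135 @ $18.90 + 306 @ $17.05 + 30 @ $16.95 = $8,277.30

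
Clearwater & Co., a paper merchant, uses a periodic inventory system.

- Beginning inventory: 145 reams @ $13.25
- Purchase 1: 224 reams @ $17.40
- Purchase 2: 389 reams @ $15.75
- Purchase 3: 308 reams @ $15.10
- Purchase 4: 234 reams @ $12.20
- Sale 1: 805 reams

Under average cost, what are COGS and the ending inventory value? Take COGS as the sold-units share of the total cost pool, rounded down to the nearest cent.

COGS = $12,044.78; ending inventory = $7,406.42

Sale 1, sell 805: 805/1300 × $19,451.20 → $12,044.78
Ending inventory (cost pool remaining) = $7,406.42
Check: goods available $19,451.20 = COGS $12,044.78 + ending $7,406.42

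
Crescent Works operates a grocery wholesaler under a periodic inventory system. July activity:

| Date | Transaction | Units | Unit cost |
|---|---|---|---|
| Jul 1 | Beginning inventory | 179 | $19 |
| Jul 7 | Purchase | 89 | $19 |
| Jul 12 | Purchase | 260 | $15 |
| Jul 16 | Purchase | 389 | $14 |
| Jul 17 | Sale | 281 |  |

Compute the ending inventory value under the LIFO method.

Ending inventory = $10,504

Jul 17, 281 sold [LIFO — newest first]: 281 @ $14 = $3,934
Ending inventory: 179 @ $19 + 89 @ $19 + 260 @ $15 + 108 @ $14 = $10,504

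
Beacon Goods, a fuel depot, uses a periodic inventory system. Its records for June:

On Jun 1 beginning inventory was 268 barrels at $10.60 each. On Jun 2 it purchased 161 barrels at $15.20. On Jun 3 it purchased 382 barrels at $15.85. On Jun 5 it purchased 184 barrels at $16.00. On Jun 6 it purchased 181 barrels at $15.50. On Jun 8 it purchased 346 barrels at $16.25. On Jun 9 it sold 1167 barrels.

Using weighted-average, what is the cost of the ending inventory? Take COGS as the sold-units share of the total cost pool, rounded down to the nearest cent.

Ending inventory = $5,298.11

Jun 9, sell 1167: 1167/1522 × $22,714.70 → $17,416.59
Ending inventory (cost pool remaining) = $5,298.11
Check: goods available $22,714.70 = COGS $17,416.59 + ending $5,298.11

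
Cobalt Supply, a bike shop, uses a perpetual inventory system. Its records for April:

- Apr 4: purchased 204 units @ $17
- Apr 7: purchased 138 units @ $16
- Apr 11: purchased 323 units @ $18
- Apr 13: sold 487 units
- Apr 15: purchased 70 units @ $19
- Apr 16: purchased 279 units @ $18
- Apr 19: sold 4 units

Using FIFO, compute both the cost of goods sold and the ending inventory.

Apr 13, 487 sold [FIFO — oldest first]: 204 @ $17 + 138 @ $16 + 145 @ $18 = $8,286
Apr 19, 4 sold [FIFO — oldest first]: 4 @ $18 = $72
Total COGS = $8,286 + $72 = $8,358
Ending inventory: 174 @ $18 + 70 @ $19 + 279 @ $18 = $9,484

COGS = $8,358; ending inventory = $9,484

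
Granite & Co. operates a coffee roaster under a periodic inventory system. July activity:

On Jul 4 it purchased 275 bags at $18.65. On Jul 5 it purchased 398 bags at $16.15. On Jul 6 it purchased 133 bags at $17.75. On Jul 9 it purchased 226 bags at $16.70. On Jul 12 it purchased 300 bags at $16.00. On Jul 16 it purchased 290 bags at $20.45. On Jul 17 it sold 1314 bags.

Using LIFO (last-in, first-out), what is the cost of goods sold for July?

COGS = $22,760.20

Jul 17, 1314 sold [LIFO — newest first]: 290 @ $20.45 + 300 @ $16.00 + 226 @ $16.70 + 133 @ $17.75 + 365 @ $16.15 = $22,760.20
Ending inventory: 275 @ $18.65 + 33 @ $16.15 = $5,661.70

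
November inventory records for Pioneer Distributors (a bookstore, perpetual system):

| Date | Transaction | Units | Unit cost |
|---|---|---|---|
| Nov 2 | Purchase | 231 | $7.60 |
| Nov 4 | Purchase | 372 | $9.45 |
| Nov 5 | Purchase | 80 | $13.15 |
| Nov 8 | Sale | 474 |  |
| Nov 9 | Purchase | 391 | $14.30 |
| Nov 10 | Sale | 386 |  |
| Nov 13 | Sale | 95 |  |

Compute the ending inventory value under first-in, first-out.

Ending inventory = $1,701.70

Nov 8, 474 sold [FIFO — oldest first]: 231 @ $7.60 + 243 @ $9.45 = $4,051.95
Nov 10, 386 sold [FIFO — oldest first]: 129 @ $9.45 + 80 @ $13.15 + 177 @ $14.30 = $4,802.15
Nov 13, 95 sold [FIFO — oldest first]: 95 @ $14.30 = $1,358.50
Total COGS = $4,051.95 + $4,802.15 + $1,358.50 = $10,212.60
Ending inventory: 119 @ $14.30 = $1,701.70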